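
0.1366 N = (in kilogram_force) 0.01393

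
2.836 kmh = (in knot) 1.531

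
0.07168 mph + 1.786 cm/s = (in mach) 0.0001466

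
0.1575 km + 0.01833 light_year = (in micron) 1.734e+20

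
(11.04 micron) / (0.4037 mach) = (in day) 9.296e-13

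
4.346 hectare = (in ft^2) 4.678e+05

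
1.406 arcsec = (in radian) 6.816e-06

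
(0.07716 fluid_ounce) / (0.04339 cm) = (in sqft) 0.05661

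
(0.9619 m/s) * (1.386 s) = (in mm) 1333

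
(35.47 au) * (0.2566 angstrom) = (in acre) 0.03365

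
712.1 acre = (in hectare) 288.2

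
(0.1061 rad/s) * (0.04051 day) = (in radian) 371.4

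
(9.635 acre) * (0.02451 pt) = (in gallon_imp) 74.16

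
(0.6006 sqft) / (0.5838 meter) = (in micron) 9.558e+04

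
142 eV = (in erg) 2.275e-10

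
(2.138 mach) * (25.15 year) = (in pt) 1.637e+15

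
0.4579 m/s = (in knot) 0.8901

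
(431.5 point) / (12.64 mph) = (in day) 3.118e-07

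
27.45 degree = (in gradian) 30.5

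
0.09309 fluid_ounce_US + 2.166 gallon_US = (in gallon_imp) 1.804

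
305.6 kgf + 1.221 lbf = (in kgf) 306.2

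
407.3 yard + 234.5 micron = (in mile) 0.2314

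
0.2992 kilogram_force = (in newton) 2.934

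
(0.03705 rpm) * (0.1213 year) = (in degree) 8.504e+05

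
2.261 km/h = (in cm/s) 62.81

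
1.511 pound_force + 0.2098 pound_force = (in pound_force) 1.721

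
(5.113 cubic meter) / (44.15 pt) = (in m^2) 328.3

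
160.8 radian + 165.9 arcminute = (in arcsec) 3.318e+07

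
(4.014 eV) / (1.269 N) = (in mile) 3.149e-22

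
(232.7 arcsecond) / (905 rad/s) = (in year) 3.953e-14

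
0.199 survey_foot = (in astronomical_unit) 4.055e-13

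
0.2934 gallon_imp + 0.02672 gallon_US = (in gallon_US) 0.3791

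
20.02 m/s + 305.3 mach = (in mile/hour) 2.326e+05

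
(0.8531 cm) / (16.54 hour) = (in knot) 2.785e-07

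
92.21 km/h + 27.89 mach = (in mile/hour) 2.13e+04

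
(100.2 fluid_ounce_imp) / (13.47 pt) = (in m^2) 0.5991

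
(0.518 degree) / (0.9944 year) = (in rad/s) 2.883e-10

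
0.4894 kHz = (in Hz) 489.4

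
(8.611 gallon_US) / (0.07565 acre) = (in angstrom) 1.065e+06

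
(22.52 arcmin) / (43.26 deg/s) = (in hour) 2.41e-06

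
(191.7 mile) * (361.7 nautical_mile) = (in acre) 5.107e+07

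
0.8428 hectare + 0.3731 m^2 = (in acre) 2.083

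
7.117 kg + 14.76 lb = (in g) 1.381e+04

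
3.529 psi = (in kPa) 24.33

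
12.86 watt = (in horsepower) 0.01725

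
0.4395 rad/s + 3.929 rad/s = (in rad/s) 4.369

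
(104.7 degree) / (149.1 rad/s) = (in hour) 3.404e-06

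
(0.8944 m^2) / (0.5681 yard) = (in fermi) 1.722e+15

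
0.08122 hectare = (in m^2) 812.2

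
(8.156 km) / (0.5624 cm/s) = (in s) 1.45e+06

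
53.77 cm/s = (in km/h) 1.936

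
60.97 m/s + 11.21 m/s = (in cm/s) 7218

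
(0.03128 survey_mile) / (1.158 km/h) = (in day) 0.001811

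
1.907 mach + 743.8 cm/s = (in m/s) 656.8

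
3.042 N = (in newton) 3.042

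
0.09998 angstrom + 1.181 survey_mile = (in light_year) 2.009e-13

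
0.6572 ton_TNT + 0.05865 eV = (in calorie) 6.572e+08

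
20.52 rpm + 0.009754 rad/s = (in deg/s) 123.7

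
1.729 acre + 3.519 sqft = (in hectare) 0.6997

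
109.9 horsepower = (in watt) 8.195e+04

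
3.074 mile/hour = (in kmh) 4.947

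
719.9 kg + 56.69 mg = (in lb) 1587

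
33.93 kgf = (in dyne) 3.327e+07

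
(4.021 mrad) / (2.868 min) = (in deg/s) 0.001339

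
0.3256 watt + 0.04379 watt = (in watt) 0.3694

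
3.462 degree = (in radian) 0.06042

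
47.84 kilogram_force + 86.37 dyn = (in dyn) 4.692e+07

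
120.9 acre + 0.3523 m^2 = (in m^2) 4.893e+05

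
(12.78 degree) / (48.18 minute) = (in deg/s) 0.004421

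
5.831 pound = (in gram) 2645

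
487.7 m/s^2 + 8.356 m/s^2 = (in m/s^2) 496.1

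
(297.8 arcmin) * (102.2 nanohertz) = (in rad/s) 8.853e-09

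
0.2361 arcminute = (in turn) 1.093e-05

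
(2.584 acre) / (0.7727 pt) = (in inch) 1.51e+09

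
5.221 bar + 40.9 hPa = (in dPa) 5.262e+06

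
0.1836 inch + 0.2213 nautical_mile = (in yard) 448.2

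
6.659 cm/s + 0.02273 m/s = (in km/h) 0.3216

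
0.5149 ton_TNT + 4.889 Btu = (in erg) 2.154e+16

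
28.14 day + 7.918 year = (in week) 416.9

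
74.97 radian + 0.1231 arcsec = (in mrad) 7.497e+04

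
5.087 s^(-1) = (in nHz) 5.087e+09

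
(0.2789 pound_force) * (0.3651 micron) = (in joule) 4.529e-07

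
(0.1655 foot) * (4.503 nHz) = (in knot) 4.415e-10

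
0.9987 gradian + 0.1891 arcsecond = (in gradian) 0.9988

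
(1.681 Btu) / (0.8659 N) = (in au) 1.369e-08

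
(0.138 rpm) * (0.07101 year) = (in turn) 5151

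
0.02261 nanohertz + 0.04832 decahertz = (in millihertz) 483.2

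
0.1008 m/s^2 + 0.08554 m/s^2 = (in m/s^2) 0.1863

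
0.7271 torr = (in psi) 0.01406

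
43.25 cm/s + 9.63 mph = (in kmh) 17.05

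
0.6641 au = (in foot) 3.259e+11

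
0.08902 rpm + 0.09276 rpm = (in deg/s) 1.091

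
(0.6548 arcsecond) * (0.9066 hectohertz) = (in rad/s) 0.0002878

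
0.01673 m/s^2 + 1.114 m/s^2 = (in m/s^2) 1.131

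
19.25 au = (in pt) 8.163e+15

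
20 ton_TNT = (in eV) 5.223e+29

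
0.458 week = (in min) 4617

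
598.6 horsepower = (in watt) 4.464e+05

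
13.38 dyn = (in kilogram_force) 1.364e-05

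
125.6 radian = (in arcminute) 4.318e+05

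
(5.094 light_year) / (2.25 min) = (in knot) 6.939e+14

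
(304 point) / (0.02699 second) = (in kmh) 14.3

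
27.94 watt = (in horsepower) 0.03747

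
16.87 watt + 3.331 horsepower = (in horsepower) 3.354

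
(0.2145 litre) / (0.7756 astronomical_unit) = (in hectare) 1.849e-19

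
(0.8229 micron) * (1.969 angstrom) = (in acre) 4.004e-20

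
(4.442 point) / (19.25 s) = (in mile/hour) 0.0001821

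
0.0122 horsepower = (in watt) 9.098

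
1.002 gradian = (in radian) 0.01574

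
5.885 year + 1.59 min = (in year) 5.885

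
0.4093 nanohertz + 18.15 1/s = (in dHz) 181.5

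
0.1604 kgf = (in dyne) 1.573e+05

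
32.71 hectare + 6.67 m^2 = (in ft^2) 3.521e+06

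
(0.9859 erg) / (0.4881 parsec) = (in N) 6.546e-24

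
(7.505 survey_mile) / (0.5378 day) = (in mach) 0.0007634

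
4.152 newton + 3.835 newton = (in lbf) 1.796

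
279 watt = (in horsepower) 0.3741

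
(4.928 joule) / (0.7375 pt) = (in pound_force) 4258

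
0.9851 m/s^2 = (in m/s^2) 0.9851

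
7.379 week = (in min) 7.438e+04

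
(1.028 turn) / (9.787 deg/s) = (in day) 0.0004377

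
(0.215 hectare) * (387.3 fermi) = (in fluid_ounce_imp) 2.931e-05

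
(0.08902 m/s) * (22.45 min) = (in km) 0.1199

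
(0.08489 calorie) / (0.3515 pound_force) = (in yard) 0.2484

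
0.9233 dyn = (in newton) 9.233e-06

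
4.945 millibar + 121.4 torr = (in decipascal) 1.668e+05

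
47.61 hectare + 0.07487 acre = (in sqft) 5.128e+06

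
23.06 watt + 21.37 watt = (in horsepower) 0.05958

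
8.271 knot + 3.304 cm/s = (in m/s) 4.288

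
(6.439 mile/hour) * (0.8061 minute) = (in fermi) 1.392e+17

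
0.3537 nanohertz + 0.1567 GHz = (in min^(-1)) 9.402e+09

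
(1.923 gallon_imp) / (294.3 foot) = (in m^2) 9.746e-05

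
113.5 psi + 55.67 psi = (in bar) 11.66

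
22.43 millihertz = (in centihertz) 2.243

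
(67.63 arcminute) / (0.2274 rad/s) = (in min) 0.001442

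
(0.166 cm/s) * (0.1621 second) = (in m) 0.0002691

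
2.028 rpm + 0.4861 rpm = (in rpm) 2.514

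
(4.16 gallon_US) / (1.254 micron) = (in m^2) 1.256e+04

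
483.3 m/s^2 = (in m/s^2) 483.3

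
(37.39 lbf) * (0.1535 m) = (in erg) 2.553e+08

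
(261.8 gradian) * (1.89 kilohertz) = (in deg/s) 4.453e+05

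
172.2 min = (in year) 0.0003276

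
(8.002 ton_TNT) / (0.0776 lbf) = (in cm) 9.699e+12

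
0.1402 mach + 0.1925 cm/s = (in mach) 0.1402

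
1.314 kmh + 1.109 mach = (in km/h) 1361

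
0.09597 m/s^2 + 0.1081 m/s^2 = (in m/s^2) 0.2041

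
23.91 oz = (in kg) 0.6778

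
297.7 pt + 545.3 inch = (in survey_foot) 45.79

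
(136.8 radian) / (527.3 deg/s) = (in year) 4.714e-07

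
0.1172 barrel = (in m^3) 0.01863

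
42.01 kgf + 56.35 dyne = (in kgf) 42.01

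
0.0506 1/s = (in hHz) 0.000506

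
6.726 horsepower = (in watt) 5016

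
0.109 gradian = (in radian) 0.001712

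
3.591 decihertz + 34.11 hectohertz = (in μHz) 3.411e+09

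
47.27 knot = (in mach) 0.07142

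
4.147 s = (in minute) 0.06912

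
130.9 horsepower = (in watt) 9.761e+04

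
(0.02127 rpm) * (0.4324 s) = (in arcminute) 3.311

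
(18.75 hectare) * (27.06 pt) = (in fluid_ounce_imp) 6.3e+07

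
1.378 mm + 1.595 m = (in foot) 5.237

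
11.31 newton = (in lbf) 2.543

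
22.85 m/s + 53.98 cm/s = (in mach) 0.06869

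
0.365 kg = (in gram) 365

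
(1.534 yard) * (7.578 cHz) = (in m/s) 0.1063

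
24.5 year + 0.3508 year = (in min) 1.306e+07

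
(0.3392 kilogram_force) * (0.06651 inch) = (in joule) 0.005619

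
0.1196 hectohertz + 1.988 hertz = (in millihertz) 1.395e+04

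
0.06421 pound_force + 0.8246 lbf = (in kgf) 0.4032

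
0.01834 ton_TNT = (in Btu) 7.273e+04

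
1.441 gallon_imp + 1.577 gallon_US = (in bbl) 0.07875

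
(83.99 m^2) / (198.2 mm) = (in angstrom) 4.238e+12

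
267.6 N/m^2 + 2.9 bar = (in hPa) 2903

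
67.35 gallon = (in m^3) 0.2549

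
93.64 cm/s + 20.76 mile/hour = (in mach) 0.03001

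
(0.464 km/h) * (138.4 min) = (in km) 1.07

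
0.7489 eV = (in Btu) 1.137e-22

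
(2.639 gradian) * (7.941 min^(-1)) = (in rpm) 0.05239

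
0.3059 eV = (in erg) 4.901e-13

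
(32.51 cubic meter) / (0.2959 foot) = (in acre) 0.08907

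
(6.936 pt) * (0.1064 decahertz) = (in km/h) 0.009372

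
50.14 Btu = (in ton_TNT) 1.264e-05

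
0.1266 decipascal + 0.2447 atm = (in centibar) 24.79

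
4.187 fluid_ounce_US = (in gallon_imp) 0.02724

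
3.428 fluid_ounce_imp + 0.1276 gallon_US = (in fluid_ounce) 19.63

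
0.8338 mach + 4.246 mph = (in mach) 0.8394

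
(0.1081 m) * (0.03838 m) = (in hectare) 4.149e-07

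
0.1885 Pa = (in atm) 1.86e-06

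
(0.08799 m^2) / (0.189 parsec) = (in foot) 4.95e-17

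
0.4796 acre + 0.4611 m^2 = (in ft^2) 2.09e+04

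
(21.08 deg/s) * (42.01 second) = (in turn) 2.46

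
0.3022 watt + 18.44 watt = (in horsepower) 0.02513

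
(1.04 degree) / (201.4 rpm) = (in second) 0.0008606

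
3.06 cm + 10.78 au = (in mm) 1.613e+15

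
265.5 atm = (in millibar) 2.69e+05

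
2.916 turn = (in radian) 18.32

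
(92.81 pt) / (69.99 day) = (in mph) 1.211e-08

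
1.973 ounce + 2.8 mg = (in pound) 0.1233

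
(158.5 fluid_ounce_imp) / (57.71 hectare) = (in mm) 7.804e-06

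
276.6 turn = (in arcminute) 5.975e+06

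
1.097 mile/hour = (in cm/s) 49.04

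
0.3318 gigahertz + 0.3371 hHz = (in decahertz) 3.318e+07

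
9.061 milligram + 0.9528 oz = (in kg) 0.02702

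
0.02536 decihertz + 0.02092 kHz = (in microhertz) 2.092e+07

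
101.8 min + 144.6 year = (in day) 5.278e+04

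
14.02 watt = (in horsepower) 0.0188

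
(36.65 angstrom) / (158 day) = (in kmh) 9.665e-16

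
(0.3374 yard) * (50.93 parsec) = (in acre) 1.198e+14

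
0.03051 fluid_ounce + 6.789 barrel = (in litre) 1079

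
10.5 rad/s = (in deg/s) 601.6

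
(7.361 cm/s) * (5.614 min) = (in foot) 81.35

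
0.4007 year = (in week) 20.89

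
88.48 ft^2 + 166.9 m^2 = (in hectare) 0.01751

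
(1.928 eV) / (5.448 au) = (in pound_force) 8.521e-32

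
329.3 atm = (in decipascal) 3.337e+08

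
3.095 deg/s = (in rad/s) 0.05402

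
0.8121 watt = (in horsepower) 0.001089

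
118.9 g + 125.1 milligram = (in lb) 0.2624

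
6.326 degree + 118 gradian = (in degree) 112.5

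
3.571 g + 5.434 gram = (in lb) 0.01985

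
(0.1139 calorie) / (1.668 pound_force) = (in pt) 182.1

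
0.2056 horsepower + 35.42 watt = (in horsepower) 0.2531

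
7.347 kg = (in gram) 7347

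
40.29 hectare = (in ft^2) 4.337e+06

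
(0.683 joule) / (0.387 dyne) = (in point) 5.003e+08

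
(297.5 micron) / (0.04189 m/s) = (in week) 1.174e-08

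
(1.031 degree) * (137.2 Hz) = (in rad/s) 2.469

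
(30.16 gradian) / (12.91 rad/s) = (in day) 4.247e-07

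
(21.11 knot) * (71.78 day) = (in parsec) 2.183e-09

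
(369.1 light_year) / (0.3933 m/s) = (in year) 2.815e+11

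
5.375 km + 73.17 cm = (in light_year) 5.682e-13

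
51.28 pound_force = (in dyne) 2.281e+07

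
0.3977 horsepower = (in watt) 296.6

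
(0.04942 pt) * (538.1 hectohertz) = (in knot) 1.824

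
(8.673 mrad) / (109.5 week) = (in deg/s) 7.504e-09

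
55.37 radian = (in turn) 8.812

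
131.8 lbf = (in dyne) 5.863e+07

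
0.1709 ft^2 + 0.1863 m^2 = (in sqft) 2.176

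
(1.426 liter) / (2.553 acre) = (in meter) 1.38e-07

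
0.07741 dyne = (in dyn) 0.07741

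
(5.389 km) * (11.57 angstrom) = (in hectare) 6.235e-10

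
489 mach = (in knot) 3.237e+05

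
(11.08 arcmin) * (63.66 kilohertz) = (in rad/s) 205.2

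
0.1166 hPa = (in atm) 0.0001151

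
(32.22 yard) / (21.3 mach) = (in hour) 1.128e-06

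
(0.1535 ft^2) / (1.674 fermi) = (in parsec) 0.0002761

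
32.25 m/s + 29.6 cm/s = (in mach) 0.09558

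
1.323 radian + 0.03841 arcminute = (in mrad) 1323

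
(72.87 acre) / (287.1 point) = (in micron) 2.912e+12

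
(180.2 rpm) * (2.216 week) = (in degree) 1.449e+09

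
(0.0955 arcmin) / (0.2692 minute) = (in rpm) 1.642e-05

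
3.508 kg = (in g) 3508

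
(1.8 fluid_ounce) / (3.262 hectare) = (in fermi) 1.632e+06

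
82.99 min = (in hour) 1.383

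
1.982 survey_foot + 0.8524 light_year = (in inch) 3.175e+17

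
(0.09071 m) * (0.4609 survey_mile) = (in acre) 0.01663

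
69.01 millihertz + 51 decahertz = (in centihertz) 5.101e+04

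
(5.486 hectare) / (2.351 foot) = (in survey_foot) 2.512e+05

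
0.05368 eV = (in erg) 8.6e-14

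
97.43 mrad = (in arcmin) 334.9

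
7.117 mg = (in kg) 7.117e-06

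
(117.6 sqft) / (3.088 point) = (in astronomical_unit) 6.704e-08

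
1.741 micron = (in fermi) 1.741e+09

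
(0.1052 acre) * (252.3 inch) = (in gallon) 7.207e+05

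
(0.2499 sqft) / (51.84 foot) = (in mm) 1.469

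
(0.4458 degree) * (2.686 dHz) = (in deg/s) 0.1197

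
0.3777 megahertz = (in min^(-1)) 2.266e+07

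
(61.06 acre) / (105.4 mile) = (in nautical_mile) 0.0007866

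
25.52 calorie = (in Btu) 0.1012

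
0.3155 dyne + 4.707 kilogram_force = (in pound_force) 10.38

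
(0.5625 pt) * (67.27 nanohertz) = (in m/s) 1.335e-11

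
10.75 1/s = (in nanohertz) 1.075e+10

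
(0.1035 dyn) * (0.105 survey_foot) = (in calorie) 7.917e-09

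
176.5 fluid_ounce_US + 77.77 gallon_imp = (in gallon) 94.78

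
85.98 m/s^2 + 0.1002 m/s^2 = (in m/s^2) 86.08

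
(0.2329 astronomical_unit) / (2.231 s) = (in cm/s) 1.562e+12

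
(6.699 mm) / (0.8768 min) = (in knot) 0.0002475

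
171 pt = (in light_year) 6.376e-18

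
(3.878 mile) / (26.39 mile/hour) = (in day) 0.006123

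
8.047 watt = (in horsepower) 0.01079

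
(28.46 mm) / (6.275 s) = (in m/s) 0.004535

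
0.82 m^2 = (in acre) 0.0002026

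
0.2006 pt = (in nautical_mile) 3.821e-08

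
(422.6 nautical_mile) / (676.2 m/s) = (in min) 19.29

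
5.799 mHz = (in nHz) 5.799e+06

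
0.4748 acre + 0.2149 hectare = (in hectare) 0.407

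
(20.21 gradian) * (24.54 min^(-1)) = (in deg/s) 7.439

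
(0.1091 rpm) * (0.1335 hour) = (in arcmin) 1.888e+04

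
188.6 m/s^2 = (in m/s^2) 188.6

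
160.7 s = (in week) 0.0002657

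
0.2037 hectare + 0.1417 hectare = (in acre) 0.8535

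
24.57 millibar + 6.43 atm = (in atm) 6.454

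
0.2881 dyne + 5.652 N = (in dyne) 5.652e+05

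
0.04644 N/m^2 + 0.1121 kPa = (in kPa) 0.1121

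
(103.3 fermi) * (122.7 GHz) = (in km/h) 0.04563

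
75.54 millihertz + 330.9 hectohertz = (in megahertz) 0.03309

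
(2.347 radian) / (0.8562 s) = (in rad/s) 2.741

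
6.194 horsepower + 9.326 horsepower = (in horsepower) 15.52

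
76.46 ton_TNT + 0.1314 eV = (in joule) 3.199e+11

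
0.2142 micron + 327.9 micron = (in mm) 0.3281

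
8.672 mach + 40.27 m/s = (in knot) 5818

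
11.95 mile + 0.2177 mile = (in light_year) 2.07e-12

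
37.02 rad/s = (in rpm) 353.5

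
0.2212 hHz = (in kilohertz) 0.02212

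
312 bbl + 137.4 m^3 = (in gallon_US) 4.94e+04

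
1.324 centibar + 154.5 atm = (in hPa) 1.566e+05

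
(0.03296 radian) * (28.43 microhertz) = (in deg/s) 5.369e-05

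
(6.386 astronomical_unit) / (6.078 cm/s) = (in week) 2.599e+07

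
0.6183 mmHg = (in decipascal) 824.3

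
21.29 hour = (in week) 0.1267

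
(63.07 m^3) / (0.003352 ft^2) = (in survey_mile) 125.8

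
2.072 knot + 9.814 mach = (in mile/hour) 7477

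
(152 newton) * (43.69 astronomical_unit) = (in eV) 6.201e+33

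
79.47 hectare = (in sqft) 8.554e+06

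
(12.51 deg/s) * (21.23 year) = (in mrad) 1.462e+11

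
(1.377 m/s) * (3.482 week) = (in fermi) 2.9e+21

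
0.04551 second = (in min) 0.0007585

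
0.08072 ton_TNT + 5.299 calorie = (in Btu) 3.201e+05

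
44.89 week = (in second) 2.715e+07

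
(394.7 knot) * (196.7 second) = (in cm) 3.994e+06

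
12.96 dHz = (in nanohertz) 1.296e+09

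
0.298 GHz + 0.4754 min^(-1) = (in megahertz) 298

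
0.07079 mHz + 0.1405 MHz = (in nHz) 1.405e+14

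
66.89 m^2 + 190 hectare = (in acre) 469.5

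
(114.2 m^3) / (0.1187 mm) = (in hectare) 96.21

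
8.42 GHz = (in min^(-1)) 5.052e+11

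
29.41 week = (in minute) 2.965e+05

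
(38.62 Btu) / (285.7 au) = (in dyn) 9.533e-05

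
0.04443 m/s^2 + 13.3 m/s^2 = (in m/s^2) 13.34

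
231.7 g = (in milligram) 2.317e+05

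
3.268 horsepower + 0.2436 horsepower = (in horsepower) 3.512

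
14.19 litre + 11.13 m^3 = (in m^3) 11.14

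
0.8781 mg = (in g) 0.0008781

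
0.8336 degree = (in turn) 0.002316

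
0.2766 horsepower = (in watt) 206.3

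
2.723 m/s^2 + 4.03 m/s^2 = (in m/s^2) 6.753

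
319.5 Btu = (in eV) 2.104e+24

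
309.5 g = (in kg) 0.3095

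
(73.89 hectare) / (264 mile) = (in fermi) 1.739e+15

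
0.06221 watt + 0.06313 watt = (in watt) 0.1253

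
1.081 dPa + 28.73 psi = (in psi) 28.73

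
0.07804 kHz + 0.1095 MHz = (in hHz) 1096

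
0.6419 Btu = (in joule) 677.2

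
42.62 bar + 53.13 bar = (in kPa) 9575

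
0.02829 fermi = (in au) 1.891e-28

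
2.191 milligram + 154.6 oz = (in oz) 154.6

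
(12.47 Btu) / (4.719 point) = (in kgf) 8.059e+05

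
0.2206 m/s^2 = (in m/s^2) 0.2206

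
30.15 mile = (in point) 1.375e+08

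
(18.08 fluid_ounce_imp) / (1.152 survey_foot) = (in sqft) 0.01575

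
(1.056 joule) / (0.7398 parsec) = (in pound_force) 1.04e-17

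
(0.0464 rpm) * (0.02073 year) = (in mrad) 3.177e+06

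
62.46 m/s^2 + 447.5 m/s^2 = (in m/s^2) 510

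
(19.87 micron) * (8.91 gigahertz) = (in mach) 519.9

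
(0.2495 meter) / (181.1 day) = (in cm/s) 1.595e-06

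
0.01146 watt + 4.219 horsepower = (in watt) 3146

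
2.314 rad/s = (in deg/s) 132.6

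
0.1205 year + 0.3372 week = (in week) 6.62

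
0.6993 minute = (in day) 0.0004856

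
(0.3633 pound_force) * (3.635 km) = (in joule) 5874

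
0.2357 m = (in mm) 235.7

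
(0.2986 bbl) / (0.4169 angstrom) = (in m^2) 1.139e+09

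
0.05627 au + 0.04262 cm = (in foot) 2.762e+10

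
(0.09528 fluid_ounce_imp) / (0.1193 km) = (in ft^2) 2.443e-07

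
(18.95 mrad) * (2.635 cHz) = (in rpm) 0.004768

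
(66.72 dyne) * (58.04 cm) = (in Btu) 3.67e-07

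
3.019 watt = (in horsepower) 0.004049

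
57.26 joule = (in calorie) 13.69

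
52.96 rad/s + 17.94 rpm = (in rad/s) 54.84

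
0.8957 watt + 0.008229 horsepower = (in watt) 7.032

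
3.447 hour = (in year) 0.0003935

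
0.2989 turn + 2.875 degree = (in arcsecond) 3.977e+05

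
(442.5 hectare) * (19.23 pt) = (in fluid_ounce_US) 1.015e+09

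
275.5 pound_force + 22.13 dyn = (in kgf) 125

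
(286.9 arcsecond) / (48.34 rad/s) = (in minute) 4.796e-07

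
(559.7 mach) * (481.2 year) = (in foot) 9.488e+15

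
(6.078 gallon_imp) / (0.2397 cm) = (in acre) 0.002848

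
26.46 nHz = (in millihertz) 2.646e-05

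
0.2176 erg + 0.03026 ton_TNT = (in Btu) 1.2e+05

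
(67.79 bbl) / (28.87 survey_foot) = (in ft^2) 13.18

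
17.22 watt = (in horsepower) 0.02309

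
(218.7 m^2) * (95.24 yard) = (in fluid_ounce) 6.44e+08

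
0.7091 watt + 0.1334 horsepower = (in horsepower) 0.1344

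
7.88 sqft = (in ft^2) 7.88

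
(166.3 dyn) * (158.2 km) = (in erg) 2.631e+09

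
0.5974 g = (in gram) 0.5974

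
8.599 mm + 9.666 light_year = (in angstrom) 9.145e+26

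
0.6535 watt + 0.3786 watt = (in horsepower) 0.001384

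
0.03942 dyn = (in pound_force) 8.862e-08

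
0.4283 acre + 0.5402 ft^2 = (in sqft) 1.866e+04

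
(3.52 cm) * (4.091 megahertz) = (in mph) 3.221e+05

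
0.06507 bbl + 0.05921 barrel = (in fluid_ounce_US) 668.1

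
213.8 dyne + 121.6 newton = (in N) 121.6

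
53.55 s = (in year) 1.698e-06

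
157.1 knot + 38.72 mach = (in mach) 38.96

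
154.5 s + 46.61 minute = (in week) 0.004879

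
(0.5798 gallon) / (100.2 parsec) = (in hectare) 7.099e-26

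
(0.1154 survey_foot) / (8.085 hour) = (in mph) 2.703e-06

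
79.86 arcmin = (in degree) 1.331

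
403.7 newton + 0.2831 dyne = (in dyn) 4.037e+07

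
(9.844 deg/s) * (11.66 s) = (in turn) 0.3188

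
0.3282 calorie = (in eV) 8.571e+18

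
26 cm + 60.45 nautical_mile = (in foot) 3.673e+05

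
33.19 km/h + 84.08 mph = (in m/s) 46.81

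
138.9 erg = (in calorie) 3.32e-06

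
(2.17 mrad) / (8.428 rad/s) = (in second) 0.0002575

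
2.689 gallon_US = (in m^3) 0.01018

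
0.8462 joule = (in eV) 5.282e+18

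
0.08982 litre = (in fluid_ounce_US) 3.037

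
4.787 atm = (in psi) 70.35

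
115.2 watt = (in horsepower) 0.1545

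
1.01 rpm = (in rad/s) 0.1058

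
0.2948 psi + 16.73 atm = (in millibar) 1.697e+04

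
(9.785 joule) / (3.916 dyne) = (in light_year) 2.641e-11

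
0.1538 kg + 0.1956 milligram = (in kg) 0.1538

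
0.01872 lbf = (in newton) 0.08327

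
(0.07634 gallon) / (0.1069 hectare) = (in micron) 0.2703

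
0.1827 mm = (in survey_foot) 0.0005994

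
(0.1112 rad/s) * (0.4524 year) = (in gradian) 1.01e+08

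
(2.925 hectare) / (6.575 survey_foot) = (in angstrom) 1.46e+14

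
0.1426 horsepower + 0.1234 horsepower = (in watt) 198.4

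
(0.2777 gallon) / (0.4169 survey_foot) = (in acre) 2.044e-06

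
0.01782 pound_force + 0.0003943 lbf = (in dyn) 8102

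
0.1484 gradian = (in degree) 0.1336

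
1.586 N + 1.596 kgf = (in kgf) 1.758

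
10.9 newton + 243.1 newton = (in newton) 254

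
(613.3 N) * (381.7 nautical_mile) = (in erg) 4.335e+15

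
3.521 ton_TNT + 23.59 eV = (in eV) 9.195e+28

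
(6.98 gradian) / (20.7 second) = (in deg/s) 0.3035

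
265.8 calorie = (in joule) 1112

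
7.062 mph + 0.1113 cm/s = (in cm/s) 315.8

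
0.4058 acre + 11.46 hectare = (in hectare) 11.62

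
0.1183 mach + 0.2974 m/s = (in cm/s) 4058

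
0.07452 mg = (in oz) 2.629e-06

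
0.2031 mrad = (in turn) 3.232e-05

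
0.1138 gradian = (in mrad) 1.788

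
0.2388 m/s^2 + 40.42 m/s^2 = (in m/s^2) 40.66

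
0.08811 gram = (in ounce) 0.003108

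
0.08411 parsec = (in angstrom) 2.595e+25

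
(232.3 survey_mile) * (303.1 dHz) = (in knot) 2.203e+07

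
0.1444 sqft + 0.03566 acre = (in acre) 0.03566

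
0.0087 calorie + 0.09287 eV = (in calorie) 0.0087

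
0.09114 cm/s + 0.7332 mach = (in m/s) 249.7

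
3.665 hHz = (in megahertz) 0.0003665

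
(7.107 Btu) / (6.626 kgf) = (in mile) 0.0717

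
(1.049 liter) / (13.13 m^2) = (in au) 5.341e-16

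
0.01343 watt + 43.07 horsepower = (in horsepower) 43.07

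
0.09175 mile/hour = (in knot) 0.07973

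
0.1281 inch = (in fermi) 3.254e+12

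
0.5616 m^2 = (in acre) 0.0001388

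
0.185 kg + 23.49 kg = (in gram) 2.367e+04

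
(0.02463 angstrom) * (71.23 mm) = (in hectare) 1.754e-17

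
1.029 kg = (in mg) 1.029e+06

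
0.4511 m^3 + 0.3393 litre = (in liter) 451.4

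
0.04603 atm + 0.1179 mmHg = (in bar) 0.0468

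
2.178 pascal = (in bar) 2.178e-05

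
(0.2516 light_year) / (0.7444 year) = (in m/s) 1.014e+08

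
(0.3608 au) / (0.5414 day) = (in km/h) 4.154e+06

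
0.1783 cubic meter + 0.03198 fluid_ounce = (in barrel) 1.121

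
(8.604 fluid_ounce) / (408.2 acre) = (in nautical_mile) 8.317e-14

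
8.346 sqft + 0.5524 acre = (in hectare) 0.2236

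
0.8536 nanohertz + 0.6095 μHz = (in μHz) 0.6104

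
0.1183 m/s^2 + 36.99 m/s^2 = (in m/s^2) 37.11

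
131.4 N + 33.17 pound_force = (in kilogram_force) 28.44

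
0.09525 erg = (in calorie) 2.277e-09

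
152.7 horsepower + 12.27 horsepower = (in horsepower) 165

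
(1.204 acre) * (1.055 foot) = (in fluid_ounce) 5.298e+07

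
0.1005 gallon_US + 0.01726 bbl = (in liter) 3.125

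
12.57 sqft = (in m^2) 1.168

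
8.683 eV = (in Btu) 1.319e-21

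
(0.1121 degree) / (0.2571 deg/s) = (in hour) 0.0001211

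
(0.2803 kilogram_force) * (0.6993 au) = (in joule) 2.876e+11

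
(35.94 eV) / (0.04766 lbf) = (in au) 1.816e-28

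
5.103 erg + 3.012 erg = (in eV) 5.065e+12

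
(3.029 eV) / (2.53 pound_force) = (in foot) 1.415e-19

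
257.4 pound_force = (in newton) 1145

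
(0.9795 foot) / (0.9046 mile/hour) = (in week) 1.221e-06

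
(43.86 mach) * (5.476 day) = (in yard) 7.727e+09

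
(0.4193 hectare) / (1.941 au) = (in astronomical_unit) 9.653e-20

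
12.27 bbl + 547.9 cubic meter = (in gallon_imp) 1.21e+05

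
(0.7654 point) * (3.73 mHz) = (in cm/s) 0.0001007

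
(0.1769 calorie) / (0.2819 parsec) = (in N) 8.509e-17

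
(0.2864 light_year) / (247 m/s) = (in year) 3.479e+05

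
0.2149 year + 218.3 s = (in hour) 1883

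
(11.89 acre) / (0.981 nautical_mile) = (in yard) 28.96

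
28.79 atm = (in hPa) 2.917e+04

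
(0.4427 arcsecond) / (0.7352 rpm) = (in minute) 4.646e-07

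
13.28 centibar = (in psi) 1.926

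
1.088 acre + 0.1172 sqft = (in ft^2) 4.739e+04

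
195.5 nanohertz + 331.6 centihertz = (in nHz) 3.316e+09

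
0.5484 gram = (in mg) 548.4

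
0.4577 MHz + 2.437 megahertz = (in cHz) 2.895e+08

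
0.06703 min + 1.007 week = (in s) 6.09e+05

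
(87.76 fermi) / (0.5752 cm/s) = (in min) 2.543e-13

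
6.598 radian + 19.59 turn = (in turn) 20.64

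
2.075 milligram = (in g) 0.002075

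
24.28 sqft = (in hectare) 0.0002256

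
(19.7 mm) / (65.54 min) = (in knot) 9.738e-06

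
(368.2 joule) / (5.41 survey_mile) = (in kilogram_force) 0.004312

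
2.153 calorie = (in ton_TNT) 2.153e-09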